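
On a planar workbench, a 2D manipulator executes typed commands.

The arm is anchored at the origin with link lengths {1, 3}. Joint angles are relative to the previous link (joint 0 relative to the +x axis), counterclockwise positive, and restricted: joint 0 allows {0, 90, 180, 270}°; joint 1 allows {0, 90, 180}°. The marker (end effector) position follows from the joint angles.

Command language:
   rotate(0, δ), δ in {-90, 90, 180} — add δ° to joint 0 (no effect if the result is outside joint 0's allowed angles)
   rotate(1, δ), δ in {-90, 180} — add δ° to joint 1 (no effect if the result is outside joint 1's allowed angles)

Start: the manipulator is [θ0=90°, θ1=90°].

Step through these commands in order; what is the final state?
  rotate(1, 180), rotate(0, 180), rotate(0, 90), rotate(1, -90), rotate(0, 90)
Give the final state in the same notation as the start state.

t0: [θ0=90°, θ1=90°]
t=1 rotate(1, 180) ⇒ [θ0=90°, θ1=90°]
t=2 rotate(0, 180) ⇒ [θ0=270°, θ1=90°]
t=3 rotate(0, 90) ⇒ [θ0=0°, θ1=90°]
t=4 rotate(1, -90) ⇒ [θ0=0°, θ1=0°]
t=5 rotate(0, 90) ⇒ [θ0=90°, θ1=0°]

[θ0=90°, θ1=0°]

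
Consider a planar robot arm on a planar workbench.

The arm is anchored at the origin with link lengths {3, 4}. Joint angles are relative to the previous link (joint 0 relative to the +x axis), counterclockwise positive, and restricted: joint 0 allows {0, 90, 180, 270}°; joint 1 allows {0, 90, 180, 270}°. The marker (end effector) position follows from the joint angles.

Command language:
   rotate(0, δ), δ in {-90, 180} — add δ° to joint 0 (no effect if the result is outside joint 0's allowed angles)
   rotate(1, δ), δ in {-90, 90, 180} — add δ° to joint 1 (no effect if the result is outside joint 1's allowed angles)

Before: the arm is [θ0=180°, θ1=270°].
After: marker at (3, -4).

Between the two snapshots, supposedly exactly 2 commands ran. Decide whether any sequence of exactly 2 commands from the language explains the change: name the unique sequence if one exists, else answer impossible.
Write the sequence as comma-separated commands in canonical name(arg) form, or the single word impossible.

rotate(0, -90), rotate(0, -90)

start: [θ0=180°, θ1=270°]
step 1 (rotate(0, -90)): [θ0=90°, θ1=270°]
step 2 (rotate(0, -90)): [θ0=0°, θ1=270°]
all 25 alternatives checked — unique.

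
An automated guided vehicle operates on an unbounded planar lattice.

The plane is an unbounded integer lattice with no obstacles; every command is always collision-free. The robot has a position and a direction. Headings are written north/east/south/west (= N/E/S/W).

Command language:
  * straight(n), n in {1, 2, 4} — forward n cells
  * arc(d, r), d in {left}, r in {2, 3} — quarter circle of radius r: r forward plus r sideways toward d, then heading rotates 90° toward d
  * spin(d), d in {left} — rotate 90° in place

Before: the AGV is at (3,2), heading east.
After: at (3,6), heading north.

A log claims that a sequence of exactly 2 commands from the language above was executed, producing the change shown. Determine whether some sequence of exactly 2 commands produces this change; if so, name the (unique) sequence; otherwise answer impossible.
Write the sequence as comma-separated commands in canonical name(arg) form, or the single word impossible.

key: position moved to (3,6) AND the heading swung to N — translation plus rotation needed
from: at (3,2), heading east
1. spin(left) → at (3,2), heading north
2. straight(4) → at (3,6), heading north
uniquely the one of 36 2-step routes that fits.

spin(left), straight(4)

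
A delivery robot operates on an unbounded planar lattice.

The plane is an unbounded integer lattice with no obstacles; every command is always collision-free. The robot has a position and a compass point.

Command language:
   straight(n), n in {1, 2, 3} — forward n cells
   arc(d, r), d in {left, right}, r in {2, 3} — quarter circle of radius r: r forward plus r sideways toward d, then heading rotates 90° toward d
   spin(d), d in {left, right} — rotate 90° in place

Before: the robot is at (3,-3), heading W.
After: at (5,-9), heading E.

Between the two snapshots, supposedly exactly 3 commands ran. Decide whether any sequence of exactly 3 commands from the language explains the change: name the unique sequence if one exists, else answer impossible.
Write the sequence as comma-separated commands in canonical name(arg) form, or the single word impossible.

key: running straight(2) before arc(left, 3) would end elsewhere — order is forced
initial: at (3,-3), heading W
step 1 (arc(left, 3)): at (0,-6), heading S
step 2 (arc(left, 3)): at (3,-9), heading E
step 3 (straight(2)): at (5,-9), heading E
no other 3-command option fits: unique.

arc(left, 3), arc(left, 3), straight(2)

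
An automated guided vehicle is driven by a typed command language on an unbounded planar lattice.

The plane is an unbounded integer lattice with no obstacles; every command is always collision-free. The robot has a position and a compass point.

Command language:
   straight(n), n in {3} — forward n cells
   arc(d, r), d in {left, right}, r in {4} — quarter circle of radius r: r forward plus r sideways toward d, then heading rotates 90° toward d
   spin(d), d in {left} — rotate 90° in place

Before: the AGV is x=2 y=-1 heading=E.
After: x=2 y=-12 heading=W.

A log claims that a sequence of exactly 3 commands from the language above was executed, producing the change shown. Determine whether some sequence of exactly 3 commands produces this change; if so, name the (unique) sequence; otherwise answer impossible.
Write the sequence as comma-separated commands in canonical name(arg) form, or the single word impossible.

key: cell and facing (now W) both changed — the 3 commands mix motion and turning
initial: x=2 y=-1 heading=E
step 1 (arc(right, 4)): x=6 y=-5 heading=S
step 2 (straight(3)): x=6 y=-8 heading=S
step 3 (arc(right, 4)): x=2 y=-12 heading=W
no other 3-command option fits: unique.

arc(right, 4), straight(3), arc(right, 4)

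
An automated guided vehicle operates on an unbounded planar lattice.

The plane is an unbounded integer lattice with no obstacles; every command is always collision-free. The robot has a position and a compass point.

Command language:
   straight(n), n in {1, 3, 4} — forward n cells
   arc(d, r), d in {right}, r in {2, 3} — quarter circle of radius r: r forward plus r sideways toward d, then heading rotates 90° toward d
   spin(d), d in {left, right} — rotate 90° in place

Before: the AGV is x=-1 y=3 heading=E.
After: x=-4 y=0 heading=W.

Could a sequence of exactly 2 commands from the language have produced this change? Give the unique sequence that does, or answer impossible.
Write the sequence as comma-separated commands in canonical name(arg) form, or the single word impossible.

key: running arc(right, 3) before spin(right) would end elsewhere — order is forced
begin: x=-1 y=3 heading=E
t=1 spin(right) ⇒ x=-1 y=3 heading=S
t=2 arc(right, 3) ⇒ x=-4 y=0 heading=W
no other 2-command option fits: unique.

spin(right), arc(right, 3)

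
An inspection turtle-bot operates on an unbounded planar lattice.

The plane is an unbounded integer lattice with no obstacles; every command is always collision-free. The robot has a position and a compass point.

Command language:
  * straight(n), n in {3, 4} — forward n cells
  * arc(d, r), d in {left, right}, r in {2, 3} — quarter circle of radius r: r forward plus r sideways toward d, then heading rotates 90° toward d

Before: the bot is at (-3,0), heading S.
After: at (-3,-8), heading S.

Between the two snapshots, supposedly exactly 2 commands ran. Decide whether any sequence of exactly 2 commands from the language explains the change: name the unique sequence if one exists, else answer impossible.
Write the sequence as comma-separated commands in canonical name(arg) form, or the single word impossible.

straight(4), straight(4)

key: still facing S at the end — nothing in the sequence rotates
start: at (-3,0), heading S
step 1 (straight(4)): at (-3,-4), heading S
step 2 (straight(4)): at (-3,-8), heading S
uniquely the one of 36 2-step routes that fits.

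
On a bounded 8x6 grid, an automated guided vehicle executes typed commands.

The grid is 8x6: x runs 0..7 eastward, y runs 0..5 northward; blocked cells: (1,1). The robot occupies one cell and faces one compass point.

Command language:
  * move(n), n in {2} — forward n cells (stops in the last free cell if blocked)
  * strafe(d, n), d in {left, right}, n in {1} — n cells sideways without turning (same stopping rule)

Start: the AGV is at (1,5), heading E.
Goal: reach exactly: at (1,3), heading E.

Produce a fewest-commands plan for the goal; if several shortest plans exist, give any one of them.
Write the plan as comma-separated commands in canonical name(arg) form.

from: at (1,5), heading E
1. strafe(right, 1) → at (1,4), heading E
2. strafe(right, 1) → at (1,3), heading E
no 1-step plan works, so 2 is optimal.

strafe(right, 1), strafe(right, 1)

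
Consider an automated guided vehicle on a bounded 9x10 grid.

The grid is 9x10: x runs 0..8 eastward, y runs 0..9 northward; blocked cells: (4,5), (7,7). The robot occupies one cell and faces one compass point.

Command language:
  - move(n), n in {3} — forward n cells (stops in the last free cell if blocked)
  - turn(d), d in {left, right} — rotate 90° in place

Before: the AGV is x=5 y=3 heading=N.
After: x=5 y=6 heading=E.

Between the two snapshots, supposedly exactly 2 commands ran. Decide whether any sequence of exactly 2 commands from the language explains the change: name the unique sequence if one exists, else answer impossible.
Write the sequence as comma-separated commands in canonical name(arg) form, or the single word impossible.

move(3), turn(right)

key: order matters: swapping move(3) and turn(right) lands elsewhere
begin: x=5 y=3 heading=N
[1] after move(3): x=5 y=6 heading=N
[2] after turn(right): x=5 y=6 heading=E
no other 2-command option fits: unique.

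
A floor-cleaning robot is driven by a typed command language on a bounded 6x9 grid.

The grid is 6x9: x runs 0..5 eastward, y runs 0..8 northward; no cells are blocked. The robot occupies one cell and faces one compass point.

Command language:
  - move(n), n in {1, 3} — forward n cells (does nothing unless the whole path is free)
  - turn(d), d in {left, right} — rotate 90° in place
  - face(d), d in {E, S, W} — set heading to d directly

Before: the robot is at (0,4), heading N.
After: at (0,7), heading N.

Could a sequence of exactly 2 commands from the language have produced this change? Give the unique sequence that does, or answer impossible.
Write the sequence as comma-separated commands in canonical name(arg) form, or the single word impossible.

move(3), move(3)

key: the second move(3) would leave the grid, so it does nothing
begin: at (0,4), heading N
t=1 move(3) ⇒ at (0,7), heading N
t=2 move(3) ⇒ at (0,7), heading N
no other 2-command option fits: unique.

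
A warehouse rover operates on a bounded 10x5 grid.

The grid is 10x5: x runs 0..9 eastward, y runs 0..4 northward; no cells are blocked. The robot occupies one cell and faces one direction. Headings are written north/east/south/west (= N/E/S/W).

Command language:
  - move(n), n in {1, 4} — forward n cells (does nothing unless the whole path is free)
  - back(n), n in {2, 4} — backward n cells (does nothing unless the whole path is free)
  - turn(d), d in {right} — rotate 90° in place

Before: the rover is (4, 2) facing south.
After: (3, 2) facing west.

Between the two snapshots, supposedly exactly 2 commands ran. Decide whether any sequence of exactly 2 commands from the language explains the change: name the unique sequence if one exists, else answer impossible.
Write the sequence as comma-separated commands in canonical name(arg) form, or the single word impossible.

turn(right), move(1)

key: order matters: swapping turn(right) and move(1) lands elsewhere
initial: (4, 2) facing south
step 1 (turn(right)): (4, 2) facing west
step 2 (move(1)): (3, 2) facing west
all 25 alternatives checked — unique.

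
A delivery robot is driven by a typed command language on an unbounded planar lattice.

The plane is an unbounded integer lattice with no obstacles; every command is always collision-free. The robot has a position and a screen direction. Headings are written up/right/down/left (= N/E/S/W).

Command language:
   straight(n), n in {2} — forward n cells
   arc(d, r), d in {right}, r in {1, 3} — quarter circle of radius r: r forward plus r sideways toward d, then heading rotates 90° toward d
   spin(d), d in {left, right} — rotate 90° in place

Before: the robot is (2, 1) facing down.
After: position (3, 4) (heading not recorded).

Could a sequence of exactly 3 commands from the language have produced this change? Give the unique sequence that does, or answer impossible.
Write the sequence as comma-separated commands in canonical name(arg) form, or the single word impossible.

key: order matters: swapping arc(right, 1) and arc(right, 3) lands elsewhere
t0: (2, 1) facing down
t=1 arc(right, 1) ⇒ (1, 0) facing left
t=2 arc(right, 1) ⇒ (0, 1) facing up
t=3 arc(right, 3) ⇒ (3, 4) facing right
no rival 3-sequence matches.

arc(right, 1), arc(right, 1), arc(right, 3)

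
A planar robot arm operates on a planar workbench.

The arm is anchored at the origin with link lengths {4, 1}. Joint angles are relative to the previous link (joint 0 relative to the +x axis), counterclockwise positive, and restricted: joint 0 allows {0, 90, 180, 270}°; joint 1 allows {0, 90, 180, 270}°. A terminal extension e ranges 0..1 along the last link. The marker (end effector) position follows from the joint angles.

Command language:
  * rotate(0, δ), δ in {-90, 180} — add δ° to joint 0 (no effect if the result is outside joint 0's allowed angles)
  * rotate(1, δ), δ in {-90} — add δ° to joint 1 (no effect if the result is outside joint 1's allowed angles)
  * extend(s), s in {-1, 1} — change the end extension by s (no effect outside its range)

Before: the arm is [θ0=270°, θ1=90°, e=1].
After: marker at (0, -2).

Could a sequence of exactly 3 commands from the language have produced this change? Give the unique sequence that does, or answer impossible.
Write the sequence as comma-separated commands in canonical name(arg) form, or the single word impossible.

initial: [θ0=270°, θ1=90°, e=1]
1. rotate(1, -90) → [θ0=270°, θ1=0°, e=1]
2. rotate(1, -90) → [θ0=270°, θ1=270°, e=1]
3. rotate(1, -90) → [θ0=270°, θ1=180°, e=1]
no rival 3-sequence matches.

rotate(1, -90), rotate(1, -90), rotate(1, -90)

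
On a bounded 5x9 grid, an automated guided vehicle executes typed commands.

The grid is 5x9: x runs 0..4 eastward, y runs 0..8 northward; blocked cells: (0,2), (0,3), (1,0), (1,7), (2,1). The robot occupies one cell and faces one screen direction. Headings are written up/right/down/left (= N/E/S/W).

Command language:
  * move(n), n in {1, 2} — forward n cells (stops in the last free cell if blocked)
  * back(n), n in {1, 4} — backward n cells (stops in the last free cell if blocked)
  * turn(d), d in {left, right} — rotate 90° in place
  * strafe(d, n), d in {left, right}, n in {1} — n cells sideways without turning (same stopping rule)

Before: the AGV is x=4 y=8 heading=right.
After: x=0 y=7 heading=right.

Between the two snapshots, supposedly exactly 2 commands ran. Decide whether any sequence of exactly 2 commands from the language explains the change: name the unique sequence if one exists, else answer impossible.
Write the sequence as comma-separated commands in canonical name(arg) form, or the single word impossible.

back(4), strafe(right, 1)

key: still facing E at the end — nothing in the sequence rotates
begin: x=4 y=8 heading=right
[1] after back(4): x=0 y=8 heading=right
[2] after strafe(right, 1): x=0 y=7 heading=right
no rival 2-sequence matches.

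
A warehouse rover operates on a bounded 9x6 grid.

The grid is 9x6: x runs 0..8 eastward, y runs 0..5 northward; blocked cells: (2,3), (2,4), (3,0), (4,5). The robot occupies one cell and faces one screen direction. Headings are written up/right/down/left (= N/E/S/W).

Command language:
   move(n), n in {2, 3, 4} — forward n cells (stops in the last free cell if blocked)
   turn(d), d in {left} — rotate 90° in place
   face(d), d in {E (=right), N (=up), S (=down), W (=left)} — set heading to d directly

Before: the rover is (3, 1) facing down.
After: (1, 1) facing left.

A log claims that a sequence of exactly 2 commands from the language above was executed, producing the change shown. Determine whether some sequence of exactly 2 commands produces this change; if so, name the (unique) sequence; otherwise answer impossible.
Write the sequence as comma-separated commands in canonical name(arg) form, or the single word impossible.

key: running move(2) before face(W) would end elsewhere — order is forced
from: (3, 1) facing down
[1] after face(W): (3, 1) facing left
[2] after move(2): (1, 1) facing left
uniquely the one of 64 2-step routes that fits.

face(W), move(2)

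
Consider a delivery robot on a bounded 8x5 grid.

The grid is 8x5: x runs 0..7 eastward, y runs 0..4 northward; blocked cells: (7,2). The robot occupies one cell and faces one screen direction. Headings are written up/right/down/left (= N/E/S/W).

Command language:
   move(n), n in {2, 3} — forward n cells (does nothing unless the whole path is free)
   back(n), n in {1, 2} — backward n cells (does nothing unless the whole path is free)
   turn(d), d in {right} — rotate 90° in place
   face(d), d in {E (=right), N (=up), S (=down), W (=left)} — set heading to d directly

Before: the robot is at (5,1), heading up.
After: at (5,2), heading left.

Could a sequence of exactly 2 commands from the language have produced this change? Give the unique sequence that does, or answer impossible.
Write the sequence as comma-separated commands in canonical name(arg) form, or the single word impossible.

impossible

checked all 2-command options: none fits.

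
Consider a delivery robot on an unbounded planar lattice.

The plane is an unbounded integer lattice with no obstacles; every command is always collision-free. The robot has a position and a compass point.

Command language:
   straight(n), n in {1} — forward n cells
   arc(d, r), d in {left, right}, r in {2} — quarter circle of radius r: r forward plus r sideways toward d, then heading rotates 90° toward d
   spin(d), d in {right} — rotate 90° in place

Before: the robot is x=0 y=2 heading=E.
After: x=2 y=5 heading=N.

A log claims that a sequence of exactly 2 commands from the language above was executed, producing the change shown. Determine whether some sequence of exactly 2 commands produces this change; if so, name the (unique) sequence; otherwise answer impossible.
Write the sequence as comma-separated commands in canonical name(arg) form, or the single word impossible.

arc(left, 2), straight(1)

key: position moved to (2,5) AND the heading swung to N — translation plus rotation needed
t0: x=0 y=2 heading=E
step 1 (arc(left, 2)): x=2 y=4 heading=N
step 2 (straight(1)): x=2 y=5 heading=N
uniquely the one of 16 2-step routes that fits.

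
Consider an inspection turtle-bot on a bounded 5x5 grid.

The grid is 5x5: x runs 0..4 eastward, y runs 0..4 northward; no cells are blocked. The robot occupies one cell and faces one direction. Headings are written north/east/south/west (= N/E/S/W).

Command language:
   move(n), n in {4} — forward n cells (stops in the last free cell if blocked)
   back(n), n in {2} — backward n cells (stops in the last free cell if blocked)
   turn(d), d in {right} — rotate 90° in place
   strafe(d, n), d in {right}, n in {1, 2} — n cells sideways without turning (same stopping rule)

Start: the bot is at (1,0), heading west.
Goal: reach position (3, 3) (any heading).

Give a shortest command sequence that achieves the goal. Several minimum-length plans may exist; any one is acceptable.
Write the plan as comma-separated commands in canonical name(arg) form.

from: at (1,0), heading west
[1] after strafe(right, 1): at (1,1), heading west
[2] after back(2): at (3,1), heading west
[3] after strafe(right, 2): at (3,3), heading west
minimal: 3 command(s), checked below 3.

strafe(right, 1), back(2), strafe(right, 2)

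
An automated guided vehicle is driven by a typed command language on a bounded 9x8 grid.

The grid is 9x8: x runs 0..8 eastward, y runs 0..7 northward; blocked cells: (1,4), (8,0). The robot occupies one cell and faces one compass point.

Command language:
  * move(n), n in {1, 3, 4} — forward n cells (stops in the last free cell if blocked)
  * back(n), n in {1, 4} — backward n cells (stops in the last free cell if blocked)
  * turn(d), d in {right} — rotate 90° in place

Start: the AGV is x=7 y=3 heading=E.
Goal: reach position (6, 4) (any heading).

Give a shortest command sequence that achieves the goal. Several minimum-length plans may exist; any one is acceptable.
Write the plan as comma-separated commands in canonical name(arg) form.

back(1), turn(right), back(1)

initial: x=7 y=3 heading=E
1. back(1) → x=6 y=3 heading=E
2. turn(right) → x=6 y=3 heading=S
3. back(1) → x=6 y=4 heading=S
nothing shorter than 3 reaches the goal.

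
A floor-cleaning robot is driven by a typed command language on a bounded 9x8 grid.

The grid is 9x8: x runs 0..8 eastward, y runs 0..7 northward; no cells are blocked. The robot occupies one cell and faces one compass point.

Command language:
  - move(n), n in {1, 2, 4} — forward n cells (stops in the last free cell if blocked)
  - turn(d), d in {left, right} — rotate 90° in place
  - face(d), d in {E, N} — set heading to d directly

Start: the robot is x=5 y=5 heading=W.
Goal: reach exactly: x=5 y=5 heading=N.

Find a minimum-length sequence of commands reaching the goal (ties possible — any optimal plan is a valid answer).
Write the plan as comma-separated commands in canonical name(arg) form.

face(N)

start: x=5 y=5 heading=W
1. face(N) → x=5 y=5 heading=N
shorter routes all fall short; 1 is best.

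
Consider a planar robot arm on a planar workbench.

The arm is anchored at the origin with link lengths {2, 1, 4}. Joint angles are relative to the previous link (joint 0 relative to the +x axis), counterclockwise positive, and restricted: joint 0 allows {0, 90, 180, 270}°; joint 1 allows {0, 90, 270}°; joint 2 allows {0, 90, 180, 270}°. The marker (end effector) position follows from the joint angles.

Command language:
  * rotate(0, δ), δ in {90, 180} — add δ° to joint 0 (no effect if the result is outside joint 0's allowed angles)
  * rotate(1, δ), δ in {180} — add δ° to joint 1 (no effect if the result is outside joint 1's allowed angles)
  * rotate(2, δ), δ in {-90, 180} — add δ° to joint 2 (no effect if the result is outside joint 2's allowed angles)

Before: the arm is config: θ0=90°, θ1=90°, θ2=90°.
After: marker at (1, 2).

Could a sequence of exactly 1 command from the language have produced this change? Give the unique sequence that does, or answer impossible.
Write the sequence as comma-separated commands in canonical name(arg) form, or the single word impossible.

rotate(0, 180)

from: config: θ0=90°, θ1=90°, θ2=90°
1. rotate(0, 180) → config: θ0=270°, θ1=90°, θ2=90°
all 5 alternatives checked — unique.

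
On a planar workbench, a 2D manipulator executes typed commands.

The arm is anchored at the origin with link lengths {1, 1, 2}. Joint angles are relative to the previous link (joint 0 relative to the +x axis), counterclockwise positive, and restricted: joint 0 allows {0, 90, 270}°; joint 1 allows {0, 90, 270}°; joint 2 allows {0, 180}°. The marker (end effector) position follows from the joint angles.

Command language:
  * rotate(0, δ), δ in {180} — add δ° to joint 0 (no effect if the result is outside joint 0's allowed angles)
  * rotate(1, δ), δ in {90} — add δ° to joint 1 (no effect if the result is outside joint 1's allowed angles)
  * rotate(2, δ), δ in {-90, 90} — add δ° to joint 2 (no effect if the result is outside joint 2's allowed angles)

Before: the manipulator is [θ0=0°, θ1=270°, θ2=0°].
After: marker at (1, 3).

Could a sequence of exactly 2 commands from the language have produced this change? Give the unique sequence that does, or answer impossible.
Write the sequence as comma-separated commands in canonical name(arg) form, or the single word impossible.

begin: [θ0=0°, θ1=270°, θ2=0°]
step 1 (rotate(1, 90)): [θ0=0°, θ1=0°, θ2=0°]
step 2 (rotate(1, 90)): [θ0=0°, θ1=90°, θ2=0°]
all 16 alternatives checked — unique.

rotate(1, 90), rotate(1, 90)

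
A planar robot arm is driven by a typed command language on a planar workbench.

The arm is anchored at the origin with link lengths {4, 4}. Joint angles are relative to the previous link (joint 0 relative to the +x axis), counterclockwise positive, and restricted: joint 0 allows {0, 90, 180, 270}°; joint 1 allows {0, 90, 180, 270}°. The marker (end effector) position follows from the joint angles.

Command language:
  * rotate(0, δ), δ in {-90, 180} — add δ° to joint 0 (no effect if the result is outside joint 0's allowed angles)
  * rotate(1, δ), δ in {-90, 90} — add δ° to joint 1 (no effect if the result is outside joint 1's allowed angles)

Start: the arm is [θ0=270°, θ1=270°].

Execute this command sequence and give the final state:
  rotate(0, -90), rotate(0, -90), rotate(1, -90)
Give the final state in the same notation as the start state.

[θ0=90°, θ1=180°]

initial: [θ0=270°, θ1=270°]
[1] after rotate(0, -90): [θ0=180°, θ1=270°]
[2] after rotate(0, -90): [θ0=90°, θ1=270°]
[3] after rotate(1, -90): [θ0=90°, θ1=180°]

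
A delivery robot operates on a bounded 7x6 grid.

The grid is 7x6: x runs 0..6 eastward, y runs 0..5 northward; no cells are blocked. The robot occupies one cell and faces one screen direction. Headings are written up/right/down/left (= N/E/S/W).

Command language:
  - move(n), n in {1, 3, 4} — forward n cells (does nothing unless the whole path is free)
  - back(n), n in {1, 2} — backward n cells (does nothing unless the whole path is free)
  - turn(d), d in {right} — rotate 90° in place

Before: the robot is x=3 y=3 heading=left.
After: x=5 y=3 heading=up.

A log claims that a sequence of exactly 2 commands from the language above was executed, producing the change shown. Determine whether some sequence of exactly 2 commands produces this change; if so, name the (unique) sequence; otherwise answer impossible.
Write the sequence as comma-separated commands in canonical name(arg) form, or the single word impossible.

key: position moved to (5,3) AND the heading swung to N — translation plus rotation needed
begin: x=3 y=3 heading=left
1. back(2) → x=5 y=3 heading=left
2. turn(right) → x=5 y=3 heading=up
all 36 alternatives checked — unique.

back(2), turn(right)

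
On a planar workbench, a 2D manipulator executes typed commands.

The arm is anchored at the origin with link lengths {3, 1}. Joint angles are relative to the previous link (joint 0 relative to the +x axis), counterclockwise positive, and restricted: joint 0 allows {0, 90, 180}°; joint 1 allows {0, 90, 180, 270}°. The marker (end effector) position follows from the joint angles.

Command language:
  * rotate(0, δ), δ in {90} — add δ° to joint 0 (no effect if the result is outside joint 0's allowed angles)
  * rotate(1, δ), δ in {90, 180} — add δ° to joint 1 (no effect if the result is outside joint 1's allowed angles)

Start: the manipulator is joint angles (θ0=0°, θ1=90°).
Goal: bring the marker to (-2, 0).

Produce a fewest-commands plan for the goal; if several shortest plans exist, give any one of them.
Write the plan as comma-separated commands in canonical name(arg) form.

initial: joint angles (θ0=0°, θ1=90°)
[1] after rotate(0, 90): joint angles (θ0=90°, θ1=90°)
[2] after rotate(0, 90): joint angles (θ0=180°, θ1=90°)
[3] after rotate(1, 90): joint angles (θ0=180°, θ1=180°)
no 2-step plan works, so 3 is optimal.

rotate(0, 90), rotate(0, 90), rotate(1, 90)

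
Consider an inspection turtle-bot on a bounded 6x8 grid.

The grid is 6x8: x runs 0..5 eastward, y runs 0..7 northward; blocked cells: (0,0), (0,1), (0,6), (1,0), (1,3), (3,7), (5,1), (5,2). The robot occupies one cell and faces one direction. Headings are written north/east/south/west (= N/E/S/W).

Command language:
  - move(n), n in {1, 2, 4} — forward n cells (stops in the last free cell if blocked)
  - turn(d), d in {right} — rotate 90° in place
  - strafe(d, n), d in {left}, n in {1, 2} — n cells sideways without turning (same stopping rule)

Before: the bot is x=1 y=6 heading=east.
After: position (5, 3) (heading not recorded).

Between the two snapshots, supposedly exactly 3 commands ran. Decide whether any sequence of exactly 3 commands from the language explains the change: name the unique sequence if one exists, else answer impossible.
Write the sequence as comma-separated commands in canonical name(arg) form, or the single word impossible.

move(4), turn(right), move(4)

key: the second move(4) is stopped early by the blocked cell at (5,2)
initial: x=1 y=6 heading=east
1. move(4) → x=5 y=6 heading=east
2. turn(right) → x=5 y=6 heading=south
3. move(4) → x=5 y=3 heading=south
no rival 3-sequence matches.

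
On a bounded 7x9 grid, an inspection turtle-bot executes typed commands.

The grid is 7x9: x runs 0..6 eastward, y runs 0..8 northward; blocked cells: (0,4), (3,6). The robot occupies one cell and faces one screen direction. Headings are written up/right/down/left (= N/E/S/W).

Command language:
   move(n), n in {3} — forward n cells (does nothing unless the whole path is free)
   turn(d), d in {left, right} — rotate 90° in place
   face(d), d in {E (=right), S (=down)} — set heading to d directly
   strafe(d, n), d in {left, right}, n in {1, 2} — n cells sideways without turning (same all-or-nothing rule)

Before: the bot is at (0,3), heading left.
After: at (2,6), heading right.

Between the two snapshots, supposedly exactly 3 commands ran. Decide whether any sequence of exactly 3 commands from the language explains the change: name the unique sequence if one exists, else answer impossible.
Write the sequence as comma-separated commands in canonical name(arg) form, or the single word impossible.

no 3-step route produces this change.

impossible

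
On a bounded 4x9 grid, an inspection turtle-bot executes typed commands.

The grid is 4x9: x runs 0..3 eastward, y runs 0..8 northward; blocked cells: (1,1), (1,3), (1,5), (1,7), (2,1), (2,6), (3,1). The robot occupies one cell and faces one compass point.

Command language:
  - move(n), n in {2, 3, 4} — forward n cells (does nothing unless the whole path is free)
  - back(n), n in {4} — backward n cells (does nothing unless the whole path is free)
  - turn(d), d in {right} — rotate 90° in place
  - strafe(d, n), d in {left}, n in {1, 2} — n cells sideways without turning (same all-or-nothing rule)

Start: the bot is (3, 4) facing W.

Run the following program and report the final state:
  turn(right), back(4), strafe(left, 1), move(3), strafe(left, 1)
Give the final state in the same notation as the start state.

begin: (3, 4) facing W
t=1 turn(right) ⇒ (3, 4) facing N
t=2 back(4) ⇒ (3, 4) facing N
t=3 strafe(left, 1) ⇒ (2, 4) facing N
t=4 move(3) ⇒ (2, 4) facing N
t=5 strafe(left, 1) ⇒ (1, 4) facing N

(1, 4) facing N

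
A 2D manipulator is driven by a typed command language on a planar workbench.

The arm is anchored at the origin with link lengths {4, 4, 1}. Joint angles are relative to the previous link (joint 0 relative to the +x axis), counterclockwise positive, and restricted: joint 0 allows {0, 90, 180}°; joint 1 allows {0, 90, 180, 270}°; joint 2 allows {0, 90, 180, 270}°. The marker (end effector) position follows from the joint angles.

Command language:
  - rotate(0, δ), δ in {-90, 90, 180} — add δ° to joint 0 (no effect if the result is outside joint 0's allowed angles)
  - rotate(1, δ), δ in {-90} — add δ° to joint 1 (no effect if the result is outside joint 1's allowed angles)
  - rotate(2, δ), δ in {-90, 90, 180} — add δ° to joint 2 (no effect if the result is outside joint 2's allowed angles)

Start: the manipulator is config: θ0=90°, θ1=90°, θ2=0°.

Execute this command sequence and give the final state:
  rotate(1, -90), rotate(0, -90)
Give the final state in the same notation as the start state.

initial: config: θ0=90°, θ1=90°, θ2=0°
1. rotate(1, -90) → config: θ0=90°, θ1=0°, θ2=0°
2. rotate(0, -90) → config: θ0=0°, θ1=0°, θ2=0°

config: θ0=0°, θ1=0°, θ2=0°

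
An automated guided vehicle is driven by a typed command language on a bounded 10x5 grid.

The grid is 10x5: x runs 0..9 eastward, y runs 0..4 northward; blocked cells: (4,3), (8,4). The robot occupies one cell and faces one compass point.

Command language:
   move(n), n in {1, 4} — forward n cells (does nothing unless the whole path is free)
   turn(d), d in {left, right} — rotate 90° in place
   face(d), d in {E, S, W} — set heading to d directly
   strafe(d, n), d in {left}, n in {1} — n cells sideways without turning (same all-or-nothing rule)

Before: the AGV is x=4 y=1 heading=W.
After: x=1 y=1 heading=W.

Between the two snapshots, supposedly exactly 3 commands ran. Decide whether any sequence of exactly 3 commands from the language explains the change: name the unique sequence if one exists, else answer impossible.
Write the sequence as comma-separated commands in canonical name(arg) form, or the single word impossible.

key: heading stays W — no command in the sequence turns
start: x=4 y=1 heading=W
[1] after move(1): x=3 y=1 heading=W
[2] after move(1): x=2 y=1 heading=W
[3] after move(1): x=1 y=1 heading=W
uniquely the one of 512 3-step routes that fits.

move(1), move(1), move(1)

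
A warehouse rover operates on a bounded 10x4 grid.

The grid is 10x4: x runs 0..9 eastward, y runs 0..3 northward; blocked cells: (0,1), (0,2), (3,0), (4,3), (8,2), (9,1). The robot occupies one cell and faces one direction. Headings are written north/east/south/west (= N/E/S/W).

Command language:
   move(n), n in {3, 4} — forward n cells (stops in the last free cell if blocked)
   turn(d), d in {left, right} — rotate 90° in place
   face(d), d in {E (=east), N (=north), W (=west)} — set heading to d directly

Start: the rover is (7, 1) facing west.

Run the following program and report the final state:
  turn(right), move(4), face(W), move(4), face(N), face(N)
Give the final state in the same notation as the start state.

(5, 3) facing north

from: (7, 1) facing west
step 1 (turn(right)): (7, 1) facing north
step 2 (move(4)): (7, 3) facing north
step 3 (face(W)): (7, 3) facing west
step 4 (move(4)): (5, 3) facing west
step 5 (face(N)): (5, 3) facing north
step 6 (face(N)): (5, 3) facing north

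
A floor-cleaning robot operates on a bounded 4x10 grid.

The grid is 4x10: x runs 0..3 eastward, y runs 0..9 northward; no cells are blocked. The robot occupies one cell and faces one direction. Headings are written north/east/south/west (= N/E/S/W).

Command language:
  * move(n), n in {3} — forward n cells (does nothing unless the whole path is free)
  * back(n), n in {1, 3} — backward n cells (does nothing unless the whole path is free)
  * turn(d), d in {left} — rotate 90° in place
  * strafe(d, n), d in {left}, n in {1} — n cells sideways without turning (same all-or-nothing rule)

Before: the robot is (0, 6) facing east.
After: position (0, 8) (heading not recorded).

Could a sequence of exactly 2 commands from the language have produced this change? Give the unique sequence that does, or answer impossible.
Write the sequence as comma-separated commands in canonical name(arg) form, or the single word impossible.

initial: (0, 6) facing east
step 1 (strafe(left, 1)): (0, 7) facing east
step 2 (strafe(left, 1)): (0, 8) facing east
no other 2-command option fits: unique.

strafe(left, 1), strafe(left, 1)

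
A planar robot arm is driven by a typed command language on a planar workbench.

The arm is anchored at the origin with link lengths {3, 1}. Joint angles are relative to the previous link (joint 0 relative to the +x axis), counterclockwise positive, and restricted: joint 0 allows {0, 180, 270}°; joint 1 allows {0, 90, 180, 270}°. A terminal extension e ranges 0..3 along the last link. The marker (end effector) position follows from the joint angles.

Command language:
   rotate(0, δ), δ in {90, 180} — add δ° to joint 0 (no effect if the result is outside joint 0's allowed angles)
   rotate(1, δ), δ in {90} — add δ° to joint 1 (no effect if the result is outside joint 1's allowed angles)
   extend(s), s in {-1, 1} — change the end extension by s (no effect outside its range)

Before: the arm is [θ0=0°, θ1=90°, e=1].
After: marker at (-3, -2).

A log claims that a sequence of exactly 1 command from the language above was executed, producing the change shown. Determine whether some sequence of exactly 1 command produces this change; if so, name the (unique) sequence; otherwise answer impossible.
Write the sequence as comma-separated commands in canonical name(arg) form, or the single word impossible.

from: [θ0=0°, θ1=90°, e=1]
step 1 (rotate(0, 180)): [θ0=180°, θ1=90°, e=1]
all 5 alternatives checked — unique.

rotate(0, 180)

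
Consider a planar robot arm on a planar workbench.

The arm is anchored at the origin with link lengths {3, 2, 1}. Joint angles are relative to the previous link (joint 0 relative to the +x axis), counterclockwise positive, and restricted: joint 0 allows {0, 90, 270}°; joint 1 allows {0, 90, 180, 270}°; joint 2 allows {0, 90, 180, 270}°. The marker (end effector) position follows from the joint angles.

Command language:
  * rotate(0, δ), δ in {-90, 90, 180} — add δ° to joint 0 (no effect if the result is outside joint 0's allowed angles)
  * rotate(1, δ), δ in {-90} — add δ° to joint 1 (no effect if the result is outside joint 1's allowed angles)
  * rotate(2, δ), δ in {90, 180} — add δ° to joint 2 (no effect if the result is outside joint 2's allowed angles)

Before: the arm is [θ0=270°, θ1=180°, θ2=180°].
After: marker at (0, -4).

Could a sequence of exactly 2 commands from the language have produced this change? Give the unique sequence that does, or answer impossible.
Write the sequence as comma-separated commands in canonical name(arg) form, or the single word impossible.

rotate(1, -90), rotate(1, -90)

start: [θ0=270°, θ1=180°, θ2=180°]
[1] after rotate(1, -90): [θ0=270°, θ1=90°, θ2=180°]
[2] after rotate(1, -90): [θ0=270°, θ1=0°, θ2=180°]
no rival 2-sequence matches.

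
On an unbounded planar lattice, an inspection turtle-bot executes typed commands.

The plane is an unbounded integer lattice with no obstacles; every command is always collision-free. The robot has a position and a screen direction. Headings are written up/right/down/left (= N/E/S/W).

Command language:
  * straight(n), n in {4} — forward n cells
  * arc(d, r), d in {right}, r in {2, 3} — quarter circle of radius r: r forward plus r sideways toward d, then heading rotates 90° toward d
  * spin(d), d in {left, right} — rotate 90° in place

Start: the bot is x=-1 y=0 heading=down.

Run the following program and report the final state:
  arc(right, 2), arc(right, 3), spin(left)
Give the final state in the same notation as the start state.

x=-6 y=1 heading=left

start: x=-1 y=0 heading=down
1. arc(right, 2) → x=-3 y=-2 heading=left
2. arc(right, 3) → x=-6 y=1 heading=up
3. spin(left) → x=-6 y=1 heading=left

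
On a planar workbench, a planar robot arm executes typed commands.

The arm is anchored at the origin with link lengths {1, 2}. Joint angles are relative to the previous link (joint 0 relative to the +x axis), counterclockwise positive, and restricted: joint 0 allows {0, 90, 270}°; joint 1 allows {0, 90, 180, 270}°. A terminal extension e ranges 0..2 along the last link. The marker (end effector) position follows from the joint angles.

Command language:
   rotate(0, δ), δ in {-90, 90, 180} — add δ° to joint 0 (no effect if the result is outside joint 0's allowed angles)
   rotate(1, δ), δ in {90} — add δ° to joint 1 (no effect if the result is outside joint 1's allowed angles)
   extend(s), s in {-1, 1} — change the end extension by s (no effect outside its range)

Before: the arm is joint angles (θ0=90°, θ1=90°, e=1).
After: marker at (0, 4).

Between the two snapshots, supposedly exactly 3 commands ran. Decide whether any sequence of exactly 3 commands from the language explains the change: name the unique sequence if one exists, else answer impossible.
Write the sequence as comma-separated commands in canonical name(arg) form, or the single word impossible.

rotate(1, 90), rotate(1, 90), rotate(1, 90)

initial: joint angles (θ0=90°, θ1=90°, e=1)
step 1 (rotate(1, 90)): joint angles (θ0=90°, θ1=180°, e=1)
step 2 (rotate(1, 90)): joint angles (θ0=90°, θ1=270°, e=1)
step 3 (rotate(1, 90)): joint angles (θ0=90°, θ1=0°, e=1)
no rival 3-sequence matches.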